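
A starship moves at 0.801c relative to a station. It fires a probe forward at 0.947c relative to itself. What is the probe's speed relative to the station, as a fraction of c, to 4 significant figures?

Relativistic velocity addition: u = (u' + v)/(1 + u'v/c²)
= (0.947 + 0.801)/(1 + 0.947×0.801) = 1.748/1.75855 = 0.9940

u ≈ 0.9940c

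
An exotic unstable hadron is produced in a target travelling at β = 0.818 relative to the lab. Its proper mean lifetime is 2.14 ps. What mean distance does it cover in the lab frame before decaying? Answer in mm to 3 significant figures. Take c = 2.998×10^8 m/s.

d ≈ 0.912 mm

γ = 1/√(1 − 0.818²) = 1.7385
Dilated lifetime: Δt = γτ₀ = 1.7385 × 2.14 ps = 3.7203 ps
d = vΔt = 0.818c × 3.7203 ps = 2.4524×10^8 m/s × 3.7203×10^-12 s = 0.912 mm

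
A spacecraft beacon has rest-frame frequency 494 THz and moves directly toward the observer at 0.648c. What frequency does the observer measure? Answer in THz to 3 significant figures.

f_obs ≈ 1070 THz

Relativistic Doppler: f_obs = f_src √((1+β)/(1−β))
= 494 × √(1.6480/0.35200) = 494 × 2.1638 = 1070 THz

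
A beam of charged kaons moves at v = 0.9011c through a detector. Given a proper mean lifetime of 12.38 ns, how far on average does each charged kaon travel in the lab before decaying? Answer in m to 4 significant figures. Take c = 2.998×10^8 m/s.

d ≈ 7.713 m

γ = 1/√(1 − 0.9011²) = 2.30621
Dilated lifetime: Δt = γτ₀ = 2.30621 × 12.38 ns = 28.5509 ns
d = vΔt = 0.9011c × 28.5509 ns = 2.70150×10^8 m/s × 2.85509×10^-8 s = 7.713 m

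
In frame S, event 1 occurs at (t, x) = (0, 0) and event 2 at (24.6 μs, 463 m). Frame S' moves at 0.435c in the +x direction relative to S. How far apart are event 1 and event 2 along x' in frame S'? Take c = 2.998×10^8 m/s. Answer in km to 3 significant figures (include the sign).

Δx' ≈ -3.05 km

γ = 1/√(1 − 0.435²) = 1.1106
Δx' = γ(Δx − vΔt) = 1.1106 × (463 m − 0.435×(2.998×10^8 m/s)×24.6×10^-6 s)
= 1.1106 × (-2745.2 m) = -3.05 km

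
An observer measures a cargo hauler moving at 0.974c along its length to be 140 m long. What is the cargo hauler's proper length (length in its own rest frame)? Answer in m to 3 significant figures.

γ = 1/√(1 − 0.974²) = 4.4141
L₀ = γL = 4.4141 × 140 = 618 m

L₀ ≈ 618 m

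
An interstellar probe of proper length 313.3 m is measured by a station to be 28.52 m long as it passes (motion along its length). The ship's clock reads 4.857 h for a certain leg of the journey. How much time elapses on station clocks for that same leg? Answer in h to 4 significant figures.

Δt ≈ 53.36 h

Length contraction ⇒ γ = L₀/L = 313.3/28.52 = 10.9853
Time dilation: Δt = γτ₀ = 10.9853 × 4.857 h = 53.36 h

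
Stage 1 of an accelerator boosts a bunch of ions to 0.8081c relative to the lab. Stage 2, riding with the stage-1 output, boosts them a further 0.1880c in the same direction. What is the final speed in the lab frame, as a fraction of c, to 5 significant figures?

Compose boost 2: (0.1880 + 0.8081)/(1 + 0.1880×0.8081) = 0.99610/1.151923 = 0.86473

u ≈ 0.86473c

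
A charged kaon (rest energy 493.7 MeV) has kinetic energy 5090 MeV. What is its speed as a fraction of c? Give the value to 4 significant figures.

β ≈ 0.9961

γ = 1 + K/(m₀c²) = 1 + 5090/493.7 = 11.3099
β = √(1 − 1/γ²) = 0.9961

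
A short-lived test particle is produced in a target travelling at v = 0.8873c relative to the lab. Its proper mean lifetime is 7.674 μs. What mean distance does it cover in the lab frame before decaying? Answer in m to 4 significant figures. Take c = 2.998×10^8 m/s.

d ≈ 4426 m

γ = 1/√(1 − 0.8873²) = 2.16829
Dilated lifetime: Δt = γτ₀ = 2.16829 × 7.674 μs = 16.6395 μs
d = vΔt = 0.8873c × 16.6395 μs = 2.66013×10^8 m/s × 1.66395×10^-5 s = 4426 m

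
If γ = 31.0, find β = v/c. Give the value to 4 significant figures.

β = √(1 − 1/γ²) = √(1 − 1/31.0²) = √(0.998959) = 0.9995

β ≈ 0.9995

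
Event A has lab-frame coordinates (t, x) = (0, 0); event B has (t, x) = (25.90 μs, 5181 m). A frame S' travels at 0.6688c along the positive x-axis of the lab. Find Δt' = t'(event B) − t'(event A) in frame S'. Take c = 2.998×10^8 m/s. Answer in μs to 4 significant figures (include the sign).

γ = 1/√(1 − 0.6688²) = 1.34509
Δt' = γ(Δt − vΔx/c²) = 1.34509 × (25.90 μs − 0.6688×5181 m / (2.998×10^8 m/s))
= 1.34509 × (14.3421 μs) = 19.29 μs

Δt' ≈ 19.29 μs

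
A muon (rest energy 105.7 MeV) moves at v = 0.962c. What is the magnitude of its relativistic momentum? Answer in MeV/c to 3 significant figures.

γ = 1/√(1 − 0.962²) = 3.6623
p = γβm₀c = 3.6623 × 0.962 × 105.7 MeV/c = 372 MeV/c

p ≈ 372 MeV/c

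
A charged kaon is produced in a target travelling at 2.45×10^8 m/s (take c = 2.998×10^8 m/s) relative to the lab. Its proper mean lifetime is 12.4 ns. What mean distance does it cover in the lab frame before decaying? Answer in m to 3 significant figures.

β = v/c = 2.45×10^8 / 2.998×10^8 = 0.81721
γ = 1/√(1 − 0.81721²) = 1.7351
Dilated lifetime: Δt = γτ₀ = 1.7351 × 12.4 ns = 21.515 ns
d = vΔt = 0.81721c × 21.515 ns = 2.4500×10^8 m/s × 2.1515×10^-8 s = 5.27 m

d ≈ 5.27 m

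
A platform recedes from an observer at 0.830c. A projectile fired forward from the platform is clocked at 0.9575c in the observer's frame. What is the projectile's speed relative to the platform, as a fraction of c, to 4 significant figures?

u' ≈ 0.6211c

Inverse velocity addition: u' = (u − v)/(1 − uv/c²)
= (0.9575 − 0.830)/(1 − 0.9575×0.830) = 0.1275/0.205275 = 0.6211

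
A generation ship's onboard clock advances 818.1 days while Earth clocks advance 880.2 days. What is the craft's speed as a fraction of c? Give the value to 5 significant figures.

γ = Δt/τ₀ = 880.2/818.1 = 1.075908
β = √(1 − 1/γ²) = √(1 − 1/1.075908²) = 0.36895

β ≈ 0.36895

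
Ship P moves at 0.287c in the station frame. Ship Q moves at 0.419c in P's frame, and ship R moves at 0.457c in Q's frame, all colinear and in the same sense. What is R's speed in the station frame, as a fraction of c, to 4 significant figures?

u ≈ 0.8441c

Compose boost 2: (0.419 + 0.287)/(1 + 0.419×0.287) = 0.7060/1.12025 = 0.630215
Compose boost 3: (0.457 + 0.630215)/(1 + 0.457×0.630215) = 1.08721/1.28801 = 0.8441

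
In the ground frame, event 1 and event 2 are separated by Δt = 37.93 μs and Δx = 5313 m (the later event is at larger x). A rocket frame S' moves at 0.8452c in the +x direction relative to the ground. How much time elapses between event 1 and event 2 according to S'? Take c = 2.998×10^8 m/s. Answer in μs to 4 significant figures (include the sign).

Δt' ≈ 42.94 μs

γ = 1/√(1 − 0.8452²) = 1.87108
Δt' = γ(Δt − vΔx/c²) = 1.87108 × (37.93 μs − 0.8452×5313 m / (2.998×10^8 m/s))
= 1.87108 × (22.9515 μs) = 42.94 μs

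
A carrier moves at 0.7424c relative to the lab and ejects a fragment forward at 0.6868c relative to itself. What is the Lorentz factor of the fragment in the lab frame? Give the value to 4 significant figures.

u_lab = (0.6868 + 0.7424)/(1 + 0.6868×0.7424) = 1.4292/1.509880 = 0.9465651
γ = 1/√(1 − 0.9465651²) = 3.101

γ ≈ 3.101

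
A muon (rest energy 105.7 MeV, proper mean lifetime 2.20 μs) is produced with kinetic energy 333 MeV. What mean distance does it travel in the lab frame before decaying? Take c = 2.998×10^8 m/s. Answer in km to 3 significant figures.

γ = 1 + K/(m₀c²) = 1 + 333/105.7 = 4.1504
β = √(1 − 1/γ²) = 0.97054
Dilated lifetime: γτ₀ = 4.1504 × 2.20 μs = 9.1309 μs
d = βc·γτ₀ = 0.97054 × (2.998×10^8 m/s) × 9.1309×10^-6 s = 2.66 km

d ≈ 2.66 km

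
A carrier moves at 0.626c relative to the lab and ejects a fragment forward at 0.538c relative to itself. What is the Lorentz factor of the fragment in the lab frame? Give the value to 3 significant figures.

γ ≈ 2.03

u_lab = (0.538 + 0.626)/(1 + 0.538×0.626) = 1.164/1.33679 = 0.870744
γ = 1/√(1 − 0.870744²) = 2.03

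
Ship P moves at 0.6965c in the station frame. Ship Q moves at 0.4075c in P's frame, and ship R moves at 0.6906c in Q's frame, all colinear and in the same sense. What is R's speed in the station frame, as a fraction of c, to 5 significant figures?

Compose boost 2: (0.4075 + 0.6965)/(1 + 0.4075×0.6965) = 1.1040/1.283824 = 0.8599311
Compose boost 3: (0.6906 + 0.8599311)/(1 + 0.6906×0.8599311) = 1.550531/1.593868 = 0.97281

u ≈ 0.97281c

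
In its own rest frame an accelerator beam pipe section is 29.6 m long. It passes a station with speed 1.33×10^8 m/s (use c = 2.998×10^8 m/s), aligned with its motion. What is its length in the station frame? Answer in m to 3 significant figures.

β = v/c = 1.33×10^8 / 2.998×10^8 = 0.44363
γ = 1/√(1 − 0.44363²) = 1.1158
Length contraction: L = L₀/γ = 29.6/1.1158 = 26.5 m

L ≈ 26.5 m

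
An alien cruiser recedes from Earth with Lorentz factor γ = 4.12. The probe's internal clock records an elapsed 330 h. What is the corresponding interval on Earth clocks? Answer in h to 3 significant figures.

Δt ≈ 1360 h

γ = 4.12 (given)
Time dilation: Δt = γτ₀ = 4.12 × 330 h = 1360 h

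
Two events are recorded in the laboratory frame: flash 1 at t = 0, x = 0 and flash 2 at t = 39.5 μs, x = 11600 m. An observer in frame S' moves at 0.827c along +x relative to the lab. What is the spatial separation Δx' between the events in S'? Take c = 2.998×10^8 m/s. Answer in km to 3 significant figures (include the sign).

γ = 1/√(1 − 0.827²) = 1.7787
Δx' = γ(Δx − vΔt) = 1.7787 × (11600 m − 0.827×(2.998×10^8 m/s)×39.5×10^-6 s)
= 1.7787 × (1806.6 m) = 3.21 km

Δx' ≈ 3.21 km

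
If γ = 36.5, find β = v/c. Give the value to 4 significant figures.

β ≈ 0.9996

β = √(1 − 1/γ²) = √(1 − 1/36.5²) = √(0.999249) = 0.9996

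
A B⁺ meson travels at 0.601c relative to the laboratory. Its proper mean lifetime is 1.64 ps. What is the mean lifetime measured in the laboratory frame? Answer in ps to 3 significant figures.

Δt ≈ 2.05 ps

γ = 1/√(1 − 0.601²) = 1.2512
Time dilation: Δt = γτ₀ = 1.2512 × 1.64 ps = 2.05 ps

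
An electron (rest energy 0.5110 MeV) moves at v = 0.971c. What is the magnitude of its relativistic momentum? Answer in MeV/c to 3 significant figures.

p ≈ 2.08 MeV/c

γ = 1/√(1 − 0.971²) = 4.1827
p = γβm₀c = 4.1827 × 0.971 × 0.5110 MeV/c = 2.08 MeV/c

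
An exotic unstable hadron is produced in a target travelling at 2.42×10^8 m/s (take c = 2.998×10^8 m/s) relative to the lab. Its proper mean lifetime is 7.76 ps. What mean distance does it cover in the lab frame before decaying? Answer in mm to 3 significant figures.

d ≈ 3.18 mm

β = v/c = 2.42×10^8 / 2.998×10^8 = 0.80720
γ = 1/√(1 − 0.80720²) = 1.6941
Dilated lifetime: Δt = γτ₀ = 1.6941 × 7.76 ps = 13.146 ps
d = vΔt = 0.80720c × 13.146 ps = 2.4200×10^8 m/s × 1.3146×10^-11 s = 3.18 mm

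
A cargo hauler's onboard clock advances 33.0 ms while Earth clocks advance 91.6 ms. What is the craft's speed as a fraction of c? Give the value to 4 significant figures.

β ≈ 0.9329

γ = Δt/τ₀ = 91.6/33.0 = 2.77576
β = √(1 − 1/γ²) = √(1 − 1/2.77576²) = 0.9329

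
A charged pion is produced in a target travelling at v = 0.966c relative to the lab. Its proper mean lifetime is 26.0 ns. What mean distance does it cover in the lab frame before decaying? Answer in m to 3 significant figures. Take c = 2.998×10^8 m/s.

d ≈ 29.1 m

γ = 1/√(1 − 0.966²) = 3.8678
Dilated lifetime: Δt = γτ₀ = 3.8678 × 26.0 ns = 100.56 ns
d = vΔt = 0.966c × 100.56 ns = 2.8961×10^8 m/s × 1.0056×10^-7 s = 29.1 m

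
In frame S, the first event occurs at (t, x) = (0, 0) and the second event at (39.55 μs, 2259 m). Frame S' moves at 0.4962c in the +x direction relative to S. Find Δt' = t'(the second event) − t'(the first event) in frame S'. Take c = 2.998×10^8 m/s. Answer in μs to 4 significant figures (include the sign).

γ = 1/√(1 − 0.4962²) = 1.15180
Δt' = γ(Δt − vΔx/c²) = 1.15180 × (39.55 μs − 0.4962×2259 m / (2.998×10^8 m/s))
= 1.15180 × (35.8111 μs) = 41.25 μs

Δt' ≈ 41.25 μs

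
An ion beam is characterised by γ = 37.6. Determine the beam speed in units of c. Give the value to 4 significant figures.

β ≈ 0.9996

β = √(1 − 1/γ²) = √(1 − 1/37.6²) = √(0.999293) = 0.9996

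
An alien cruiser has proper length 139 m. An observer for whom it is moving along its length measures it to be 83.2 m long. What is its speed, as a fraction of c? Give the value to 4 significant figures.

β ≈ 0.8011

γ = L₀/L = 139/83.2 = 1.67067
β = √(1 − 1/γ²) = 0.8011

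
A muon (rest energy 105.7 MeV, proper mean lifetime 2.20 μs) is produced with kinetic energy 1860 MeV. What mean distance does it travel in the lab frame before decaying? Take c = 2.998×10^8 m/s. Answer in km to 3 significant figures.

d ≈ 12.2 km

γ = 1 + K/(m₀c²) = 1 + 1860/105.7 = 18.597
β = √(1 − 1/γ²) = 0.99855
Dilated lifetime: γτ₀ = 18.597 × 2.20 μs = 40.913 μs
d = βc·γτ₀ = 0.99855 × (2.998×10^8 m/s) × 4.0913×10^-5 s = 12.2 km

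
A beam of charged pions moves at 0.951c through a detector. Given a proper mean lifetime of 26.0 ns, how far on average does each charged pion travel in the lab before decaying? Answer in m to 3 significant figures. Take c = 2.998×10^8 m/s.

γ = 1/√(1 − 0.951²) = 3.2342
Dilated lifetime: Δt = γτ₀ = 3.2342 × 26.0 ns = 84.090 ns
d = vΔt = 0.951c × 84.090 ns = 2.8511×10^8 m/s × 8.4090×10^-8 s = 24.0 m

d ≈ 24.0 m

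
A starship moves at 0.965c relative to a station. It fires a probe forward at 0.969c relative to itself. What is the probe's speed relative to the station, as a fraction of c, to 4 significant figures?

u ≈ 0.9994c

Relativistic velocity addition: u = (u' + v)/(1 + u'v/c²)
= (0.969 + 0.965)/(1 + 0.969×0.965) = 1.934/1.93508 = 0.9994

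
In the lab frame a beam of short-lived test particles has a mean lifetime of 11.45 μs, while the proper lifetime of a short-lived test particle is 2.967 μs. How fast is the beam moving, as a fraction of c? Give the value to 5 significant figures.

β ≈ 0.96584

γ = Δt/τ₀ = 11.45/2.967 = 3.859117
β = √(1 − 1/γ²) = √(1 − 1/3.859117²) = 0.96584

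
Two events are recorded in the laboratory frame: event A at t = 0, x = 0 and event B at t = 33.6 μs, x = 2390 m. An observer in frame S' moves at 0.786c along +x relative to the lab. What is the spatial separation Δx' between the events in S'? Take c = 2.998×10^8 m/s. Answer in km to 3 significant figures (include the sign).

γ = 1/√(1 − 0.786²) = 1.6175
Δx' = γ(Δx − vΔt) = 1.6175 × (2390 m − 0.786×(2.998×10^8 m/s)×33.6×10^-6 s)
= 1.6175 × (-5527.6 m) = -8.94 km

Δx' ≈ -8.94 km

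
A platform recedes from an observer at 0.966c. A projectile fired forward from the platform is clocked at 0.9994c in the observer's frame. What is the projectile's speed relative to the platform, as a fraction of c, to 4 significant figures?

u' ≈ 0.9659c

Inverse velocity addition: u' = (u − v)/(1 − uv/c²)
= (0.9994 − 0.966)/(1 − 0.9994×0.966) = 0.03340/0.0345796 = 0.9659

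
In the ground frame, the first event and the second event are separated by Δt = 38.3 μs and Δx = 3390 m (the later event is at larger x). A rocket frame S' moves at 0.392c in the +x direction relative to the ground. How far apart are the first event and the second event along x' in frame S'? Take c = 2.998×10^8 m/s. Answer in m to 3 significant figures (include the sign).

Δx' ≈ -1210 m

γ = 1/√(1 − 0.392²) = 1.0870
Δx' = γ(Δx − vΔt) = 1.0870 × (3390 m − 0.392×(2.998×10^8 m/s)×38.3×10^-6 s)
= 1.0870 × (-1111.1 m) = -1210 m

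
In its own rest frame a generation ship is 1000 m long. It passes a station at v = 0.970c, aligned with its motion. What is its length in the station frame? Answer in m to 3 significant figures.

L ≈ 243 m

γ = 1/√(1 − 0.970²) = 4.1135
Length contraction: L = L₀/γ = 1000/4.1135 = 243 m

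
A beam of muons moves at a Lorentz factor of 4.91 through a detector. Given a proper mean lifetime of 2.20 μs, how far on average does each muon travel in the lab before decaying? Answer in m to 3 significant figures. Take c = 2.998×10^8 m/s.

β = √(1 − 1/γ²) = √(1 − 1/4.91²) = 0.97904
Dilated lifetime: Δt = γτ₀ = 4.91 × 2.20 μs = 10.802 μs
d = vΔt = 0.97904c × 10.802 μs = 2.9352×10^8 m/s × 1.0802×10^-5 s = 3170 m

d ≈ 3170 m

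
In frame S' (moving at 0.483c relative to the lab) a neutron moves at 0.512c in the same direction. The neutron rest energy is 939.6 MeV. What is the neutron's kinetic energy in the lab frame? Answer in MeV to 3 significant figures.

u_lab = (0.512 + 0.483)/(1 + 0.512×0.483) = 0.797726
γ = 1/√(1 − 0.797726²) = 1.6583
K = (γ − 1)m₀c² = (1.6583 − 1) × 939.6 = 0.65832 × 939.6 = 619 MeV

K ≈ 619 MeV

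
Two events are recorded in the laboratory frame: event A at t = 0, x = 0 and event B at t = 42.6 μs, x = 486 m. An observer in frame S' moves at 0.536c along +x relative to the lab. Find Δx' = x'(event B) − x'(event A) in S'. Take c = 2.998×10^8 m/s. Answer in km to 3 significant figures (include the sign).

γ = 1/√(1 − 0.536²) = 1.1845
Δx' = γ(Δx − vΔt) = 1.1845 × (486 m − 0.536×(2.998×10^8 m/s)×42.6×10^-6 s)
= 1.1845 × (-6359.5 m) = -7.53 km

Δx' ≈ -7.53 km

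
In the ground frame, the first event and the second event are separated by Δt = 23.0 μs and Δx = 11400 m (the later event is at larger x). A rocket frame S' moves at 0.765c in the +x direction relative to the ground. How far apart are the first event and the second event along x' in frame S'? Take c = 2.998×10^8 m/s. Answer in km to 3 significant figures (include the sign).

Δx' ≈ 9.51 km

γ = 1/√(1 − 0.765²) = 1.5527
Δx' = γ(Δx − vΔt) = 1.5527 × (11400 m − 0.765×(2.998×10^8 m/s)×23.0×10^-6 s)
= 1.5527 × (6125.0 m) = 9.51 km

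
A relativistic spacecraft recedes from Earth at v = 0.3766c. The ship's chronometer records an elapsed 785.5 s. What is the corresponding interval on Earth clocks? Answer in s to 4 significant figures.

Δt ≈ 847.9 s

γ = 1/√(1 − 0.3766²) = 1.07948
Time dilation: Δt = γτ₀ = 1.07948 × 785.5 s = 847.9 s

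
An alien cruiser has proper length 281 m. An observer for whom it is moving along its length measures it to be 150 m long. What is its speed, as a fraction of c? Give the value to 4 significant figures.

γ = L₀/L = 281/150 = 1.87333
β = √(1 − 1/γ²) = 0.8456

β ≈ 0.8456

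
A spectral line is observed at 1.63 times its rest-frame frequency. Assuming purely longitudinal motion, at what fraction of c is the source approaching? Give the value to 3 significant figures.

f_obs/f_src = √((1+β)/(1−β)) = 1.63  ⇒  (1+β)/(1−β) = 2.6569
β = |1 − D²|/(1 + D²) = |1 − 2.6569|/(1 + 2.6569) = 0.453

β ≈ 0.453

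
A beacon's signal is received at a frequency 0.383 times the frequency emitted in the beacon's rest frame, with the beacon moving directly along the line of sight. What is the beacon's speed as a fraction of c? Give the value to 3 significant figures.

β ≈ 0.744

f_obs/f_src = √((1−β)/(1+β)) = 0.383  ⇒  (1−β)/(1+β) = 0.14669
β = |1 − D²|/(1 + D²) = |1 − 0.14669|/(1 + 0.14669) = 0.744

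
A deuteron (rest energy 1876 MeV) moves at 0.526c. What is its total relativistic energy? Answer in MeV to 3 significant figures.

γ = 1/√(1 − 0.526²) = 1.1758
E = γm₀c² = 1.1758 × 1876 MeV = 2210 MeV

E ≈ 2210 MeV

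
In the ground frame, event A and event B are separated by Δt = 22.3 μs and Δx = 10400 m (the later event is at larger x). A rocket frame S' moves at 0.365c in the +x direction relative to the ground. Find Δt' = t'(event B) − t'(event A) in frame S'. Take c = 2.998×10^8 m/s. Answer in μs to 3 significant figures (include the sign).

Δt' ≈ 10.4 μs

γ = 1/√(1 − 0.365²) = 1.0741
Δt' = γ(Δt − vΔx/c²) = 1.0741 × (22.3 μs − 0.365×10400 m / (2.998×10^8 m/s))
= 1.0741 × (9.6382 μs) = 10.4 μs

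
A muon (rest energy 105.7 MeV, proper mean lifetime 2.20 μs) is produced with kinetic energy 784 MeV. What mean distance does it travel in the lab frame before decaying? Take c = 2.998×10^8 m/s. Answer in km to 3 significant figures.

γ = 1 + K/(m₀c²) = 1 + 784/105.7 = 8.4172
β = √(1 − 1/γ²) = 0.99292
Dilated lifetime: γτ₀ = 8.4172 × 2.20 μs = 18.518 μs
d = βc·γτ₀ = 0.99292 × (2.998×10^8 m/s) × 1.8518×10^-5 s = 5.51 km

d ≈ 5.51 km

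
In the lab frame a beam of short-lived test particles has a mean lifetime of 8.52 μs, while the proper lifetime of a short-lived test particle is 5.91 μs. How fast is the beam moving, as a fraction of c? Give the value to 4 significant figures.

γ = Δt/τ₀ = 8.52/5.91 = 1.44162
β = √(1 − 1/γ²) = √(1 − 1/1.44162²) = 0.7203

β ≈ 0.7203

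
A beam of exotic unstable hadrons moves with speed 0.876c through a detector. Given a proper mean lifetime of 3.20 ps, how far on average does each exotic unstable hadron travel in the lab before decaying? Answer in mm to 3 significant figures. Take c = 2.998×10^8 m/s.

γ = 1/√(1 − 0.876²) = 2.0734
Dilated lifetime: Δt = γτ₀ = 2.0734 × 3.20 ps = 6.6347 ps
d = vΔt = 0.876c × 6.6347 ps = 2.6262×10^8 m/s × 6.6347×10^-12 s = 1.74 mm

d ≈ 1.74 mm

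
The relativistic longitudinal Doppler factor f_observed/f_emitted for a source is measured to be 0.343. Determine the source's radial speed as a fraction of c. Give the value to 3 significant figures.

β ≈ 0.789

f_obs/f_src = √((1−β)/(1+β)) = 0.343  ⇒  (1−β)/(1+β) = 0.11765
β = |1 − D²|/(1 + D²) = |1 − 0.11765|/(1 + 0.11765) = 0.789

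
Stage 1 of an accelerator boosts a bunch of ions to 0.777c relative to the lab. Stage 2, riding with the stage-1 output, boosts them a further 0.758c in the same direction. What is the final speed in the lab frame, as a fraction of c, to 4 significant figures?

Compose boost 2: (0.758 + 0.777)/(1 + 0.758×0.777) = 1.535/1.58897 = 0.9660

u ≈ 0.9660c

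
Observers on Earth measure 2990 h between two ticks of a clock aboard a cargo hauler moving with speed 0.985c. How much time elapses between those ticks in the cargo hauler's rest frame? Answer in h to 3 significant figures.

γ = 1/√(1 − 0.985²) = 5.7953
Proper time: τ₀ = Δt/γ = 2990/5.7953 = 516 h

τ₀ ≈ 516 h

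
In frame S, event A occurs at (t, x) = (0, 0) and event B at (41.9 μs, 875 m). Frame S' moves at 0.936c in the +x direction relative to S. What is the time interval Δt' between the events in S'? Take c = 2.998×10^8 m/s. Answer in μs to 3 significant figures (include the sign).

Δt' ≈ 111 μs

γ = 1/√(1 − 0.936²) = 2.8409
Δt' = γ(Δt − vΔx/c²) = 2.8409 × (41.9 μs − 0.936×875 m / (2.998×10^8 m/s))
= 2.8409 × (39.168 μs) = 111 μs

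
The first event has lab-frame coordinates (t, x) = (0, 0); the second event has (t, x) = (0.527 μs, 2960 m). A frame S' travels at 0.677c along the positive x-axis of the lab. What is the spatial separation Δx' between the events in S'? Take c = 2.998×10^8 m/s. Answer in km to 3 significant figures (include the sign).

γ = 1/√(1 − 0.677²) = 1.3587
Δx' = γ(Δx − vΔt) = 1.3587 × (2960 m − 0.677×(2.998×10^8 m/s)×0.527×10^-6 s)
= 1.3587 × (2853.0 m) = 3.88 km

Δx' ≈ 3.88 km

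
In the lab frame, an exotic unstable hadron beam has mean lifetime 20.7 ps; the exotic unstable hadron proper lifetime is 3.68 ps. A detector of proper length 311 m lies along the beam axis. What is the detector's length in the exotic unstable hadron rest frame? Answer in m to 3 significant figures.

L ≈ 55.3 m

Time dilation ⇒ γ = Δt/τ₀ = 20.7/3.68 = 5.6250
Length contraction: L = L₀/γ = 311/5.6250 = 55.3 m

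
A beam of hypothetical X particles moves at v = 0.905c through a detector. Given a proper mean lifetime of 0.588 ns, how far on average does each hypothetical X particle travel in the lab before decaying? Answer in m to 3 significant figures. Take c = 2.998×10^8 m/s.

d ≈ 0.375 m

γ = 1/√(1 − 0.905²) = 2.3507
Dilated lifetime: Δt = γτ₀ = 2.3507 × 0.588 ns = 1.3822 ns
d = vΔt = 0.905c × 1.3822 ns = 2.7132×10^8 m/s × 1.3822×10^-9 s = 0.375 m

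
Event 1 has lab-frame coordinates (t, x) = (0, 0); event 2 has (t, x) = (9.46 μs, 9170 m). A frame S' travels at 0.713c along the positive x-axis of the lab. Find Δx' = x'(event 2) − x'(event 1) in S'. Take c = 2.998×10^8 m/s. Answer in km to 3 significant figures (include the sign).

Δx' ≈ 10.2 km

γ = 1/√(1 − 0.713²) = 1.4262
Δx' = γ(Δx − vΔt) = 1.4262 × (9170 m − 0.713×(2.998×10^8 m/s)×9.46×10^-6 s)
= 1.4262 × (7147.9 m) = 10.2 km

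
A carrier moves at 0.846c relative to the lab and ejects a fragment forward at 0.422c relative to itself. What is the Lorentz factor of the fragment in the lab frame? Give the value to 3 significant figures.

γ ≈ 2.81

u_lab = (0.422 + 0.846)/(1 + 0.422×0.846) = 1.268/1.35701 = 0.934406
γ = 1/√(1 − 0.934406²) = 2.81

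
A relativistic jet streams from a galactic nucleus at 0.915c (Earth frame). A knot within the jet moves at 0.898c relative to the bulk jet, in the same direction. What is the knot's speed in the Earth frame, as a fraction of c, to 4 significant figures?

Relativistic velocity addition: u = (u' + v)/(1 + u'v/c²)
= (0.898 + 0.915)/(1 + 0.898×0.915) = 1.813/1.82167 = 0.9952

u ≈ 0.9952c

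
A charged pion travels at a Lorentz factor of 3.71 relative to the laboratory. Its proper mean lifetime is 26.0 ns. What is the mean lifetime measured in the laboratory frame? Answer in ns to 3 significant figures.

γ = 3.71 (given)
Time dilation: Δt = γτ₀ = 3.71 × 26.0 ns = 96.5 ns

Δt ≈ 96.5 ns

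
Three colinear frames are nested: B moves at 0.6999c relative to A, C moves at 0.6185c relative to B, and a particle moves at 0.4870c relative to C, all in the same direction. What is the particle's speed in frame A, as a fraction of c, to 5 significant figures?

u ≈ 0.97169c

Compose boost 2: (0.6185 + 0.6999)/(1 + 0.6185×0.6999) = 1.3184/1.432888 = 0.9200997
Compose boost 3: (0.4870 + 0.9200997)/(1 + 0.4870×0.9200997) = 1.407100/1.448089 = 0.97169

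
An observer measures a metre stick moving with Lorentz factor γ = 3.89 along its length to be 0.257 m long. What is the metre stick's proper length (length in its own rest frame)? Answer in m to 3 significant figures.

L₀ ≈ 1.00 m

γ = 3.89 (given)
L₀ = γL = 3.89 × 0.257 = 1.00 m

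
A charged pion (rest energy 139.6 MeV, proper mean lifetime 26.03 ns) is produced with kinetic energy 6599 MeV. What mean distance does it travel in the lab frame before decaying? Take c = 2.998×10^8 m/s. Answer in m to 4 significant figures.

d ≈ 376.6 m

γ = 1 + K/(m₀c²) = 1 + 6599/139.6 = 48.2708
β = √(1 − 1/γ²) = 0.999785
Dilated lifetime: γτ₀ = 48.2708 × 26.03 ns = 1256.49 ns
d = βc·γτ₀ = 0.999785 × (2.998×10^8 m/s) × 1.25649×10^-6 s = 376.6 m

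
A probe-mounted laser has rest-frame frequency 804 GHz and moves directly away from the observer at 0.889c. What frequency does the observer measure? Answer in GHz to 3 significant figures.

Relativistic Doppler: f_obs = f_src √((1−β)/(1+β))
= 804 × √(0.11100/1.8890) = 804 × 0.24241 = 195 GHz

f_obs ≈ 195 GHz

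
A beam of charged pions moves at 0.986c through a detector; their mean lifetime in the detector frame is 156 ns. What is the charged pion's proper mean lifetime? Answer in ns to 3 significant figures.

τ₀ ≈ 26.0 ns

γ = 1/√(1 − 0.986²) = 5.9972
Proper time: τ₀ = Δt/γ = 156/5.9972 = 26.0 ns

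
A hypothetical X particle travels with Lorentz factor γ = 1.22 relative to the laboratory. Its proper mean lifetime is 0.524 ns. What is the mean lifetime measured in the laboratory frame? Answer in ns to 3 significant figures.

γ = 1.22 (given)
Time dilation: Δt = γτ₀ = 1.22 × 0.524 ns = 0.639 ns

Δt ≈ 0.639 ns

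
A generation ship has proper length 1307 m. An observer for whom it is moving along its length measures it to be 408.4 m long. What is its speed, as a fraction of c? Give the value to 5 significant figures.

γ = L₀/L = 1307/408.4 = 3.200294
β = √(1 − 1/γ²) = 0.94993

β ≈ 0.94993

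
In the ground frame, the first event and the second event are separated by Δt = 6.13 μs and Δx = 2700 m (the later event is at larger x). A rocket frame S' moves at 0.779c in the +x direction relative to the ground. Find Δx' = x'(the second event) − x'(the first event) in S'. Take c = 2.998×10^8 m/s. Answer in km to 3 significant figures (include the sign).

Δx' ≈ 2.02 km

γ = 1/√(1 − 0.779²) = 1.5948
Δx' = γ(Δx − vΔt) = 1.5948 × (2700 m − 0.779×(2.998×10^8 m/s)×6.13×10^-6 s)
= 1.5948 × (1268.4 m) = 2.02 km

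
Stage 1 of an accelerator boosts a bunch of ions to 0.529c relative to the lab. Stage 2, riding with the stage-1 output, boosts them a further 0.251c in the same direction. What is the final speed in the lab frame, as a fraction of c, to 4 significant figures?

Compose boost 2: (0.251 + 0.529)/(1 + 0.251×0.529) = 0.7800/1.13278 = 0.6886

u ≈ 0.6886c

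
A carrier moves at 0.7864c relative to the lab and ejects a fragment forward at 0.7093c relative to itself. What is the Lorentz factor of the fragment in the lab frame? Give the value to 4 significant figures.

γ ≈ 3.578

u_lab = (0.7093 + 0.7864)/(1 + 0.7093×0.7864) = 1.4957/1.557794 = 0.9601401
γ = 1/√(1 − 0.9601401²) = 3.578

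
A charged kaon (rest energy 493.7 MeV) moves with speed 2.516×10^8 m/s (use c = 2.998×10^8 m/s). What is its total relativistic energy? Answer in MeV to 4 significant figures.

E ≈ 907.9 MeV

β = v/c = 2.516×10^8 / 2.998×10^8 = 0.839226
γ = 1/√(1 − 0.839226²) = 1.83897
E = γm₀c² = 1.83897 × 493.7 MeV = 907.9 MeV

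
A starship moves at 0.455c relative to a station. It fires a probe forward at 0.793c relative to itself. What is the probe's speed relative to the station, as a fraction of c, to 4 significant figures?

Relativistic velocity addition: u = (u' + v)/(1 + u'v/c²)
= (0.793 + 0.455)/(1 + 0.793×0.455) = 1.248/1.36082 = 0.9171

u ≈ 0.9171c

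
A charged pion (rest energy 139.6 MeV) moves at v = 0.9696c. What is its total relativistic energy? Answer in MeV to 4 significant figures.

γ = 1/√(1 − 0.9696²) = 4.08671
E = γm₀c² = 4.08671 × 139.6 MeV = 570.5 MeV

E ≈ 570.5 MeV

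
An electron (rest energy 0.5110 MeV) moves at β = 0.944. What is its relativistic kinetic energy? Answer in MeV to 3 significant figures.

γ = 1/√(1 − 0.944²) = 3.0308
K = (γ − 1)m₀c² = (3.0308 − 1) × 0.5110 MeV = 2.0308 × 0.5110 MeV = 1.04 MeV

K ≈ 1.04 MeV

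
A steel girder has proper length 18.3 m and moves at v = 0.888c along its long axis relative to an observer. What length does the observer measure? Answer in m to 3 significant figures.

L ≈ 8.42 m

γ = 1/√(1 − 0.888²) = 2.1747
Length contraction: L = L₀/γ = 18.3/2.1747 = 8.42 m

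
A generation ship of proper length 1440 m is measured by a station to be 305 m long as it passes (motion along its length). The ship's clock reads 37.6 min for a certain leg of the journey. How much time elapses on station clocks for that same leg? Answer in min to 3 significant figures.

Length contraction ⇒ γ = L₀/L = 1440/305 = 4.7213
Time dilation: Δt = γτ₀ = 4.7213 × 37.6 min = 178 min

Δt ≈ 178 min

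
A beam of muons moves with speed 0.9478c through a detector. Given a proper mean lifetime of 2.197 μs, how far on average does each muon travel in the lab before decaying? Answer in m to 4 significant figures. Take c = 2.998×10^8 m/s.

d ≈ 1958 m

γ = 1/√(1 − 0.9478²) = 3.13612
Dilated lifetime: Δt = γτ₀ = 3.13612 × 2.197 μs = 6.89005 μs
d = vΔt = 0.9478c × 6.89005 μs = 2.84150×10^8 m/s × 6.89005×10^-6 s = 1958 m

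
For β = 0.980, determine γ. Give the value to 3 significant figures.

γ ≈ 5.03

γ = 1/√(1 − β²) = 1/√(1 − 0.980²) = 1/√(0.039600) = 5.03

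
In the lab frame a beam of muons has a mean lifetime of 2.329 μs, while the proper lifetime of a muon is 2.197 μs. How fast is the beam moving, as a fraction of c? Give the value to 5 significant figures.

γ = Δt/τ₀ = 2.329/2.197 = 1.060082
β = √(1 − 1/γ²) = √(1 − 1/1.060082²) = 0.33188

β ≈ 0.33188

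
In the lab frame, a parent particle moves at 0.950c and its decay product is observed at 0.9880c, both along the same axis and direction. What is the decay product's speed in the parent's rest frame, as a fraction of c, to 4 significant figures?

u' ≈ 0.6189c

Inverse velocity addition: u' = (u − v)/(1 − uv/c²)
= (0.9880 − 0.950)/(1 − 0.9880×0.950) = 0.03800/0.0614000 = 0.6189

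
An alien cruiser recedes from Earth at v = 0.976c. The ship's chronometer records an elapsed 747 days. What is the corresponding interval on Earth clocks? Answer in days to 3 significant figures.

γ = 1/√(1 − 0.976²) = 4.5920
Time dilation: Δt = γτ₀ = 4.5920 × 747 days = 3430 days

Δt ≈ 3430 days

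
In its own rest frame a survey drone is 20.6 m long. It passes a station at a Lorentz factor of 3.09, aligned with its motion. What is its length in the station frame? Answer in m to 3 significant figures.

L ≈ 6.67 m

γ = 3.09 (given)
Length contraction: L = L₀/γ = 20.6/3.09 = 6.67 m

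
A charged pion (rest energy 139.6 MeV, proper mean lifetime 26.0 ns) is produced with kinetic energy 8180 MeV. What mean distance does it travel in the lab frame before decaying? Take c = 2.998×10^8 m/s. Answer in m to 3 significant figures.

d ≈ 464 m

γ = 1 + K/(m₀c²) = 1 + 8180/139.6 = 59.596
β = √(1 − 1/γ²) = 0.99986
Dilated lifetime: γτ₀ = 59.596 × 26.0 ns = 1549.5 ns
d = βc·γτ₀ = 0.99986 × (2.998×10^8 m/s) × 1.5495×10^-6 s = 464 m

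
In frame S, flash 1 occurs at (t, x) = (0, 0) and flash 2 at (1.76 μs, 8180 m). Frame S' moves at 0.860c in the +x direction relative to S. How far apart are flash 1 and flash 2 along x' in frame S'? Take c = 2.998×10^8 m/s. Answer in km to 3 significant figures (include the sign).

γ = 1/√(1 − 0.860²) = 1.9597
Δx' = γ(Δx − vΔt) = 1.9597 × (8180 m − 0.860×(2.998×10^8 m/s)×1.76×10^-6 s)
= 1.9597 × (7726.2 m) = 15.1 km

Δx' ≈ 15.1 km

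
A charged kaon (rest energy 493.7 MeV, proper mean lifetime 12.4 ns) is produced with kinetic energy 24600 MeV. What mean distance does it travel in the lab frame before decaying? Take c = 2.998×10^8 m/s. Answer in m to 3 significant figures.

d ≈ 189 m

γ = 1 + K/(m₀c²) = 1 + 24600/493.7 = 50.828
β = √(1 − 1/γ²) = 0.99981
Dilated lifetime: γτ₀ = 50.828 × 12.4 ns = 630.27 ns
d = βc·γτ₀ = 0.99981 × (2.998×10^8 m/s) × 6.3027×10^-7 s = 189 m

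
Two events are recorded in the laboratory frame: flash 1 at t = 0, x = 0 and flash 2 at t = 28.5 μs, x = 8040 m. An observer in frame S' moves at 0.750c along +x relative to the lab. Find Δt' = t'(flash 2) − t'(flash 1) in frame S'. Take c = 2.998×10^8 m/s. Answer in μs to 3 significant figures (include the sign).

Δt' ≈ 12.7 μs

γ = 1/√(1 − 0.750²) = 1.5119
Δt' = γ(Δt − vΔx/c²) = 1.5119 × (28.5 μs − 0.750×8040 m / (2.998×10^8 m/s))
= 1.5119 × (8.3866 μs) = 12.7 μs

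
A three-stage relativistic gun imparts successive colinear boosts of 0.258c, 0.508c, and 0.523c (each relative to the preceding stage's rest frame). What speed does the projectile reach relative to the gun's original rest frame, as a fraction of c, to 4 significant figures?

u ≈ 0.8863c

Compose boost 2: (0.508 + 0.258)/(1 + 0.508×0.258) = 0.7660/1.13106 = 0.677238
Compose boost 3: (0.523 + 0.677238)/(1 + 0.523×0.677238) = 1.20024/1.35420 = 0.8863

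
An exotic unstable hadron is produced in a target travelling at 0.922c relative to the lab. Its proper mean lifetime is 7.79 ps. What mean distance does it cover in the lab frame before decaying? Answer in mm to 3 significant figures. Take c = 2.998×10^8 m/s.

d ≈ 5.56 mm

γ = 1/√(1 − 0.922²) = 2.5827
Dilated lifetime: Δt = γτ₀ = 2.5827 × 7.79 ps = 20.119 ps
d = vΔt = 0.922c × 20.119 ps = 2.7642×10^8 m/s × 2.0119×10^-11 s = 5.56 mm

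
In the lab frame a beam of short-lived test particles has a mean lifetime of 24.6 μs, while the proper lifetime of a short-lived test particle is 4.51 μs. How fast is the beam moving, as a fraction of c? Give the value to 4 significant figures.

β ≈ 0.9831

γ = Δt/τ₀ = 24.6/4.51 = 5.45455
β = √(1 − 1/γ²) = √(1 − 1/5.45455²) = 0.9831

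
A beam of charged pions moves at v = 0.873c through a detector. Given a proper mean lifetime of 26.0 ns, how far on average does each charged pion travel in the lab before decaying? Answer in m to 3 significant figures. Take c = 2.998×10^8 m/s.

γ = 1/√(1 − 0.873²) = 2.0504
Dilated lifetime: Δt = γτ₀ = 2.0504 × 26.0 ns = 53.309 ns
d = vΔt = 0.873c × 53.309 ns = 2.6173×10^8 m/s × 5.3309×10^-8 s = 14.0 m

d ≈ 14.0 m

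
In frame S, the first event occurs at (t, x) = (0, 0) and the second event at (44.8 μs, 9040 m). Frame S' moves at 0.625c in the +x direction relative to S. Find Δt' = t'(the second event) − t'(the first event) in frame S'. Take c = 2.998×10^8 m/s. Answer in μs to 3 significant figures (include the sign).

Δt' ≈ 33.2 μs

γ = 1/√(1 − 0.625²) = 1.2810
Δt' = γ(Δt − vΔx/c²) = 1.2810 × (44.8 μs − 0.625×9040 m / (2.998×10^8 m/s))
= 1.2810 × (25.954 μs) = 33.2 μs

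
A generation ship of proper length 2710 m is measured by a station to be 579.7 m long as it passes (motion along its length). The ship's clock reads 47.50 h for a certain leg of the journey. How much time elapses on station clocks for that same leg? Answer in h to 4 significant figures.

Length contraction ⇒ γ = L₀/L = 2710/579.7 = 4.67483
Time dilation: Δt = γτ₀ = 4.67483 × 47.50 h = 222.1 h

Δt ≈ 222.1 h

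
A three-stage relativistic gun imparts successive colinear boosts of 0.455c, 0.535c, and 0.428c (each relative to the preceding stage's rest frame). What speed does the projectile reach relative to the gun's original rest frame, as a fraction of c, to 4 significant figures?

u ≈ 0.9130c

Compose boost 2: (0.535 + 0.455)/(1 + 0.535×0.455) = 0.9900/1.24343 = 0.796188
Compose boost 3: (0.428 + 0.796188)/(1 + 0.428×0.796188) = 1.22419/1.34077 = 0.9130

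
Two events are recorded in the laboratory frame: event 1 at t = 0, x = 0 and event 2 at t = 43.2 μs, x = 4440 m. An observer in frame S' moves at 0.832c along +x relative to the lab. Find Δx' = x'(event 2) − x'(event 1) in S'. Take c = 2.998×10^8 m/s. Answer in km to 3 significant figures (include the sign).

Δx' ≈ -11.4 km

γ = 1/√(1 − 0.832²) = 1.8025
Δx' = γ(Δx − vΔt) = 1.8025 × (4440 m − 0.832×(2.998×10^8 m/s)×43.2×10^-6 s)
= 1.8025 × (-6335.5 m) = -11.4 km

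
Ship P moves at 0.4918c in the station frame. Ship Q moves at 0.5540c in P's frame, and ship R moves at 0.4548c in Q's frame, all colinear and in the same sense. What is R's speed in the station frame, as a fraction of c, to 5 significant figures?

Compose boost 2: (0.5540 + 0.4918)/(1 + 0.5540×0.4918) = 1.0458/1.272457 = 0.8218744
Compose boost 3: (0.4548 + 0.8218744)/(1 + 0.4548×0.8218744) = 1.276674/1.373788 = 0.92931

u ≈ 0.92931c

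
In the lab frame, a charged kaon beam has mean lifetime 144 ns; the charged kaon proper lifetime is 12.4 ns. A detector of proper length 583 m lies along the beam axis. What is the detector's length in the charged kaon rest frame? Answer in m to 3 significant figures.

L ≈ 50.2 m

Time dilation ⇒ γ = Δt/τ₀ = 144/12.4 = 11.613
Length contraction: L = L₀/γ = 583/11.613 = 50.2 m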